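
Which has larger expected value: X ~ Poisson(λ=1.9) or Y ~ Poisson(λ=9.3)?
Y has larger mean (9.3000 > 1.9000)

Compute the expected value for each distribution:

X ~ Poisson(λ=1.9):
E[X] = 1.9000

Y ~ Poisson(λ=9.3):
E[Y] = 9.3000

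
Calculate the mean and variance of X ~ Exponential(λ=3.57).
E[X] = 0.2801, Var(X) = 0.0785

We have X ~ Exponential(λ=3.57).

For an Exponential distribution with λ=3.57:

Expected value:
E[X] = 0.2801

Variance:
Var(X) = 0.0785

Standard deviation:
σ = √Var(X) = 0.2801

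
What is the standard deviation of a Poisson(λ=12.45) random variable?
3.5285

We have X ~ Poisson(λ=12.45).

For a Poisson distribution with λ=12.45:
σ = √Var(X) = 3.5285

The standard deviation is the square root of the variance.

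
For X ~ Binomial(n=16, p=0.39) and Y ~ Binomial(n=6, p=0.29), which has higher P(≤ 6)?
Y has higher probability (P(Y ≤ 6) = 1.0000 > P(X ≤ 6) = 0.5602)

Compute P(≤ 6) for each distribution:

X ~ Binomial(n=16, p=0.39):
P(X ≤ 6) = 0.5602

Y ~ Binomial(n=6, p=0.29):
P(Y ≤ 6) = 1.0000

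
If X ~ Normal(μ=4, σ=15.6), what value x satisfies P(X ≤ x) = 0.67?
10.8626

We have X ~ Normal(μ=4, σ=15.6).

We want to find x such that P(X ≤ x) = 0.67.

This is the 67th percentile, which means 67% of values fall below this point.

Using the inverse CDF (quantile function):
x = F⁻¹(0.67) = 10.8626

Verification: P(X ≤ 10.8626) = 0.67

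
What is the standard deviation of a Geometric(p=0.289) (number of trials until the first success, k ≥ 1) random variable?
2.9177

We have X ~ Geometric(p=0.289) (number of trials until the first success, k ≥ 1).

For a Geometric distribution with p=0.289 (number of trials until the first success, k ≥ 1):
σ = √Var(X) = 2.9177

The standard deviation is the square root of the variance.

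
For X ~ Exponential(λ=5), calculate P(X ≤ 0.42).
0.877544

We have X ~ Exponential(λ=5).

The CDF gives us P(X ≤ k).

Using the CDF:
P(X ≤ 0.42) = 0.877544

This means there's approximately a 87.8% chance that X is at most 0.42.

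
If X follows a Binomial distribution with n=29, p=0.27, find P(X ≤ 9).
0.762535

We have X ~ Binomial(n=29, p=0.27).

The CDF gives us P(X ≤ k).

Using the CDF:
P(X ≤ 9) = 0.762535

This means there's approximately a 76.3% chance that X is at most 9.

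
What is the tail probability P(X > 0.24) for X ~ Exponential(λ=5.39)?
0.274282

We have X ~ Exponential(λ=5.39).

P(X > 0.24) = 1 - P(X ≤ 0.24)
                = 1 - F(0.24)
                = 1 - 0.725718
                = 0.274282

So there's approximately a 27.4% chance that X exceeds 0.24.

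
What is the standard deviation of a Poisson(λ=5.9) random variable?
2.4290

We have X ~ Poisson(λ=5.9).

For a Poisson distribution with λ=5.9:
σ = √Var(X) = 2.4290

The standard deviation is the square root of the variance.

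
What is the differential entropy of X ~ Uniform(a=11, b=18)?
1.9459 nats

We have X ~ Uniform(a=11, b=18).

The differential entropy measures the uncertainty or information content of the distribution.

For a Uniform distribution with a=11, b=18:
h(X) = 1.9459 nats

(In bits, this would be 2.8074 bits.)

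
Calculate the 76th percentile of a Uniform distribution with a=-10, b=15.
9.0000

We have X ~ Uniform(a=-10, b=15).

We want to find x such that P(X ≤ x) = 0.76.

This is the 76th percentile, which means 76% of values fall below this point.

Using the inverse CDF (quantile function):
x = F⁻¹(0.76) = 9.0000

Verification: P(X ≤ 9.0000) = 0.76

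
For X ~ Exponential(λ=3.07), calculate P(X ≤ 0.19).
0.441946

We have X ~ Exponential(λ=3.07).

The CDF gives us P(X ≤ k).

Using the CDF:
P(X ≤ 0.19) = 0.441946

This means there's approximately a 44.2% chance that X is at most 0.19.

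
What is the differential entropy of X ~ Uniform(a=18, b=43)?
3.2189 nats

We have X ~ Uniform(a=18, b=43).

The differential entropy measures the uncertainty or information content of the distribution.

For a Uniform distribution with a=18, b=43:
h(X) = 3.2189 nats

(In bits, this would be 4.6439 bits.)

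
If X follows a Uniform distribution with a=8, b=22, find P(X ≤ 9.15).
0.082143

We have X ~ Uniform(a=8, b=22).

The CDF gives us P(X ≤ k).

Using the CDF:
P(X ≤ 9.15) = 0.082143

This means there's approximately a 8.2% chance that X is at most 9.15.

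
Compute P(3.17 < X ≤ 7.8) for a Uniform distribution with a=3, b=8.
0.926000

We have X ~ Uniform(a=3, b=8).

To find P(3.17 < X ≤ 7.8), we use:
P(3.17 < X ≤ 7.8) = P(X ≤ 7.8) - P(X ≤ 3.17)
                 = F(7.8) - F(3.17)
                 = 0.960000 - 0.034000
                 = 0.926000

So there's approximately a 92.6% chance that X falls in this range.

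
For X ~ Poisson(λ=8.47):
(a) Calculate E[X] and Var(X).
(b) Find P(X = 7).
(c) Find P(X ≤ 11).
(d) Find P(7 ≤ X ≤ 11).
(a) E[X] = 8.4700, Var(X) = 8.4700
(b) P(X = 7) = 0.130101
(c) P(X ≤ 11) = 0.851210
(d) P(7 ≤ X ≤ 11) = 0.591820

We have X ~ Poisson(λ=8.47).

(a) Moments:
E[X] = 8.4700
Var(X) = 8.4700
σ = √Var(X) = 2.9103

(b) Point probability using PMF:
P(X = 7) = 0.130101

(c) Cumulative probability using CDF:
P(X ≤ 11) = F(11) = 0.851210

(d) Range probability:
P(7 ≤ X ≤ 11) = P(X ≤ 11) - P(X ≤ 6)
                   = F(11) - F(6)
                   = 0.851210 - 0.259389
                   = 0.591820

This means approximately 59.2% of outcomes fall in the interval [7, 11].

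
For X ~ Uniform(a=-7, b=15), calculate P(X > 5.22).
0.444545

We have X ~ Uniform(a=-7, b=15).

P(X > 5.22) = 1 - P(X ≤ 5.22)
                = 1 - F(5.22)
                = 1 - 0.555455
                = 0.444545

So there's approximately a 44.5% chance that X exceeds 5.22.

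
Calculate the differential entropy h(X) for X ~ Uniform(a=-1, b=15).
2.7726 nats

We have X ~ Uniform(a=-1, b=15).

The differential entropy measures the uncertainty or information content of the distribution.

For a Uniform distribution with a=-1, b=15:
h(X) = 2.7726 nats

(In bits, this would be 4.0000 bits.)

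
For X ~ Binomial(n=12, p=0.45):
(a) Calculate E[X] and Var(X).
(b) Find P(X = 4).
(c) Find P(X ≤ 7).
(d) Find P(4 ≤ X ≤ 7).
(a) E[X] = 5.4000, Var(X) = 2.9700
(b) P(X = 4) = 0.169964
(c) P(X ≤ 7) = 0.888260
(d) P(4 ≤ X ≤ 7) = 0.753792

We have X ~ Binomial(n=12, p=0.45).

(a) Moments:
E[X] = 5.4000
Var(X) = 2.9700
σ = √Var(X) = 1.7234

(b) Point probability using PMF:
P(X = 4) = 0.169964

(c) Cumulative probability using CDF:
P(X ≤ 7) = F(7) = 0.888260

(d) Range probability:
P(4 ≤ X ≤ 7) = P(X ≤ 7) - P(X ≤ 3)
                   = F(7) - F(3)
                   = 0.888260 - 0.134468
                   = 0.753792

This means approximately 75.4% of outcomes fall in the interval [4, 7].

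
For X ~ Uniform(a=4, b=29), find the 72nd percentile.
22.0000

We have X ~ Uniform(a=4, b=29).

We want to find x such that P(X ≤ x) = 0.72.

This is the 72nd percentile, which means 72% of values fall below this point.

Using the inverse CDF (quantile function):
x = F⁻¹(0.72) = 22.0000

Verification: P(X ≤ 22.0000) = 0.72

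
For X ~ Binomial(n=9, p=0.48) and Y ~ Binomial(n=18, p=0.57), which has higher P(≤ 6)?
X has higher probability (P(X ≤ 6) = 0.9283 > P(Y ≤ 6) = 0.0372)

Compute P(≤ 6) for each distribution:

X ~ Binomial(n=9, p=0.48):
P(X ≤ 6) = 0.9283

Y ~ Binomial(n=18, p=0.57):
P(Y ≤ 6) = 0.0372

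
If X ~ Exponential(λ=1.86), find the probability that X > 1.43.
0.069962

We have X ~ Exponential(λ=1.86).

P(X > 1.43) = 1 - P(X ≤ 1.43)
                = 1 - F(1.43)
                = 1 - 0.930038
                = 0.069962

So there's approximately a 7.0% chance that X exceeds 1.43.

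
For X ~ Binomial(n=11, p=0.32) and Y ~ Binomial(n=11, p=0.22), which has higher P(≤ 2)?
Y has higher probability (P(Y ≤ 2) = 0.5512 > P(X ≤ 2) = 0.2639)

Compute P(≤ 2) for each distribution:

X ~ Binomial(n=11, p=0.32):
P(X ≤ 2) = 0.2639

Y ~ Binomial(n=11, p=0.22):
P(Y ≤ 2) = 0.5512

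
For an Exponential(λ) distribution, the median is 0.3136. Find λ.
λ = 2.2103

For X ~ Exponential(λ), the CDF is F(x) = 1 - e^(-λx).
The median m satisfies F(m) = 0.5:
1 - e^(-λm) = 0.5
e^(-λm) = 0.5
λm = ln(2)
m = ln(2) / λ

Given m = 0.3136:
λ = ln(2) / 0.3136 = 0.693147 / 0.3136 = 2.2103

Verification: ln(2) / 2.2103 = 0.3136 ✓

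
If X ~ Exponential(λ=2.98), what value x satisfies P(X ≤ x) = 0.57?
0.2832

We have X ~ Exponential(λ=2.98).

We want to find x such that P(X ≤ x) = 0.57.

This is the 57th percentile, which means 57% of values fall below this point.

Using the inverse CDF (quantile function):
x = F⁻¹(0.57) = 0.2832

Verification: P(X ≤ 0.2832) = 0.57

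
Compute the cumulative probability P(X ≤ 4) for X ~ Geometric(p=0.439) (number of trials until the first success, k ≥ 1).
0.900951

We have X ~ Geometric(p=0.439) (number of trials until the first success, k ≥ 1).

The CDF gives us P(X ≤ k).

Using the CDF:
P(X ≤ 4) = 0.900951

This means there's approximately a 90.1% chance that X is at most 4.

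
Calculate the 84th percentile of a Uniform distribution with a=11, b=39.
34.5200

We have X ~ Uniform(a=11, b=39).

We want to find x such that P(X ≤ x) = 0.84.

This is the 84th percentile, which means 84% of values fall below this point.

Using the inverse CDF (quantile function):
x = F⁻¹(0.84) = 34.5200

Verification: P(X ≤ 34.5200) = 0.84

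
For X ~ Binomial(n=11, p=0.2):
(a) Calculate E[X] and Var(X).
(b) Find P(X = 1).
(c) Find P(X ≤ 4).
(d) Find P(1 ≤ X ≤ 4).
(a) E[X] = 2.2000, Var(X) = 1.7600
(b) P(X = 1) = 0.236223
(c) P(X ≤ 4) = 0.949590
(d) P(1 ≤ X ≤ 4) = 0.863691

We have X ~ Binomial(n=11, p=0.2).

(a) Moments:
E[X] = 2.2000
Var(X) = 1.7600
σ = √Var(X) = 1.3266

(b) Point probability using PMF:
P(X = 1) = 0.236223

(c) Cumulative probability using CDF:
P(X ≤ 4) = F(4) = 0.949590

(d) Range probability:
P(1 ≤ X ≤ 4) = P(X ≤ 4) - P(X ≤ 0)
                   = F(4) - F(0)
                   = 0.949590 - 0.085899
                   = 0.863691

This means approximately 86.4% of outcomes fall in the interval [1, 4].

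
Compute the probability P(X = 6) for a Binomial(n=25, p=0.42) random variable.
0.031106

We have X ~ Binomial(n=25, p=0.42).

For a Binomial distribution, the PMF gives us the probability of each outcome.

Using the PMF formula:
P(X = 6) = 0.031106

Rounded to 4 decimal places: 0.0311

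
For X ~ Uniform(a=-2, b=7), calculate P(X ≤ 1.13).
0.347778

We have X ~ Uniform(a=-2, b=7).

The CDF gives us P(X ≤ k).

Using the CDF:
P(X ≤ 1.13) = 0.347778

This means there's approximately a 34.8% chance that X is at most 1.13.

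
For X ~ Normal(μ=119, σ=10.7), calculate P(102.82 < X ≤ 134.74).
0.864110

We have X ~ Normal(μ=119, σ=10.7).

To find P(102.82 < X ≤ 134.74), we use:
P(102.82 < X ≤ 134.74) = P(X ≤ 134.74) - P(X ≤ 102.82)
                 = F(134.74) - F(102.82)
                 = 0.929358 - 0.065248
                 = 0.864110

So there's approximately a 86.4% chance that X falls in this range.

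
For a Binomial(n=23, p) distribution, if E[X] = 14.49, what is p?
p = 0.63

For a Binomial(n, p) distribution:
E[X] = n × p

Given n = 23 and E[X] = 14.49:
14.49 = 23 × p
p = 14.49 / 23 = 0.63

Verification: Binomial(23, 0.63) has E[X] = 14.49 ✓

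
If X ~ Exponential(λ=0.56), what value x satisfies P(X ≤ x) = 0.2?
0.3985

We have X ~ Exponential(λ=0.56).

We want to find x such that P(X ≤ x) = 0.2.

This is the 20th percentile, which means 20% of values fall below this point.

Using the inverse CDF (quantile function):
x = F⁻¹(0.2) = 0.3985

Verification: P(X ≤ 0.3985) = 0.2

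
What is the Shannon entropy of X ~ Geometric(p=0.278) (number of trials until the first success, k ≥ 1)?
2.1261 nats

We have X ~ Geometric(p=0.278) (number of trials until the first success, k ≥ 1).

The Shannon entropy measures the uncertainty or information content of the distribution.

For a Geometric distribution with p=0.278 (number of trials until the first success, k ≥ 1):
H(X) = 2.1261 nats

(In bits, this would be 3.0673 bits.)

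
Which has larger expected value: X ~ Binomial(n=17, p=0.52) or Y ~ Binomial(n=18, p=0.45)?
X has larger mean (8.8400 > 8.1000)

Compute the expected value for each distribution:

X ~ Binomial(n=17, p=0.52):
E[X] = 8.8400

Y ~ Binomial(n=18, p=0.45):
E[Y] = 8.1000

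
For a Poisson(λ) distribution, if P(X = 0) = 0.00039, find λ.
λ = 7.8494

For a Poisson(λ) distribution, the PMF at 0 is:
P(X = 0) = λ^0 e^(-λ) / 0! = e^(-λ)

Given P(X = 0) = 0.00039:
e^(-λ) = 0.00039
-λ = ln(0.00039)
λ = -ln(0.00039) = 7.8494

Verification: e^(-7.8494) = 0.00039 ✓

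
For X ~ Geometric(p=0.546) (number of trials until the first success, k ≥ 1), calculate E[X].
1.8315

We have X ~ Geometric(p=0.546) (number of trials until the first success, k ≥ 1).

For a Geometric distribution with p=0.546 (number of trials until the first success, k ≥ 1):
E[X] = 1.8315

This is the expected (average) value of X.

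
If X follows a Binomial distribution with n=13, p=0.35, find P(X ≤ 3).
0.278275

We have X ~ Binomial(n=13, p=0.35).

The CDF gives us P(X ≤ k).

Using the CDF:
P(X ≤ 3) = 0.278275

This means there's approximately a 27.8% chance that X is at most 3.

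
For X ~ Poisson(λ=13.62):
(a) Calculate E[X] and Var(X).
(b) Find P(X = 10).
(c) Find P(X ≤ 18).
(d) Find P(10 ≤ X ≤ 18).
(a) E[X] = 13.6200, Var(X) = 13.6200
(b) P(X = 10) = 0.073607
(c) P(X ≤ 18) = 0.902564
(d) P(10 ≤ X ≤ 18) = 0.773918

We have X ~ Poisson(λ=13.62).

(a) Moments:
E[X] = 13.6200
Var(X) = 13.6200
σ = √Var(X) = 3.6905

(b) Point probability using PMF:
P(X = 10) = 0.073607

(c) Cumulative probability using CDF:
P(X ≤ 18) = F(18) = 0.902564

(d) Range probability:
P(10 ≤ X ≤ 18) = P(X ≤ 18) - P(X ≤ 9)
                   = F(18) - F(9)
                   = 0.902564 - 0.128646
                   = 0.773918

This means approximately 77.4% of outcomes fall in the interval [10, 18].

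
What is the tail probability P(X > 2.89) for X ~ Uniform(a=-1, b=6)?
0.444286

We have X ~ Uniform(a=-1, b=6).

P(X > 2.89) = 1 - P(X ≤ 2.89)
                = 1 - F(2.89)
                = 1 - 0.555714
                = 0.444286

So there's approximately a 44.4% chance that X exceeds 2.89.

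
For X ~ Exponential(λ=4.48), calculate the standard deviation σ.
0.2232

We have X ~ Exponential(λ=4.48).

For an Exponential distribution with λ=4.48:
σ = √Var(X) = 0.2232

The standard deviation is the square root of the variance.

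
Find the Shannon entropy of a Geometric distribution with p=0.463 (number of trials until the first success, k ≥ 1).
1.4912 nats

We have X ~ Geometric(p=0.463) (number of trials until the first success, k ≥ 1).

The Shannon entropy measures the uncertainty or information content of the distribution.

For a Geometric distribution with p=0.463 (number of trials until the first success, k ≥ 1):
H(X) = 1.4912 nats

(In bits, this would be 2.1513 bits.)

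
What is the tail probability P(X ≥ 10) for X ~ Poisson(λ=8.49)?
0.345728

We have X ~ Poisson(λ=8.49).

For discrete distributions, P(X ≥ 10) = 1 - P(X ≤ 9).

P(X ≤ 9) = 0.654272
P(X ≥ 10) = 1 - 0.654272 = 0.345728

So there's approximately a 34.6% chance that X is at least 10.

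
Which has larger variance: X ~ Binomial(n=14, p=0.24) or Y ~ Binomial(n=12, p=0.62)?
Y has larger variance (2.8272 > 2.5536)

Compute the variance for each distribution:

X ~ Binomial(n=14, p=0.24):
Var(X) = 2.5536

Y ~ Binomial(n=12, p=0.62):
Var(Y) = 2.8272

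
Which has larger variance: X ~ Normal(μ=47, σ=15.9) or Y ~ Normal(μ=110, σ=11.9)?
X has larger variance (252.8100 > 141.6100)

Compute the variance for each distribution:

X ~ Normal(μ=47, σ=15.9):
Var(X) = 252.8100

Y ~ Normal(μ=110, σ=11.9):
Var(Y) = 141.6100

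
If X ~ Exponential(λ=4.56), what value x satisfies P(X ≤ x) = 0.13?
0.0305

We have X ~ Exponential(λ=4.56).

We want to find x such that P(X ≤ x) = 0.13.

This is the 13th percentile, which means 13% of values fall below this point.

Using the inverse CDF (quantile function):
x = F⁻¹(0.13) = 0.0305

Verification: P(X ≤ 0.0305) = 0.13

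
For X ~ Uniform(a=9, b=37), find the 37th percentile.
19.3600

We have X ~ Uniform(a=9, b=37).

We want to find x such that P(X ≤ x) = 0.37.

This is the 37th percentile, which means 37% of values fall below this point.

Using the inverse CDF (quantile function):
x = F⁻¹(0.37) = 19.3600

Verification: P(X ≤ 19.3600) = 0.37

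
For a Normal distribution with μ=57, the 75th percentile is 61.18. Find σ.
σ = 6.1973

For X ~ Normal(μ, σ), the p-th percentile satisfies x = μ + z_p × σ,
where z_p = Φ⁻¹(p) is the standard normal quantile.

Step 1: z_{0.75} = Φ⁻¹(0.75) = 0.6745

Step 2: Solve for σ:
61.18 = 57 + 0.6745 × σ
σ = (61.18 - 57) / 0.6745
σ = 4.18 / 0.6745
σ = 6.1973

Verification: μ + z × σ = 57 + 0.6745 × 6.1973 = 61.18 ✓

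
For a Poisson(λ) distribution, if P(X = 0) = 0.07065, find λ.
λ = 2.6500

For a Poisson(λ) distribution, the PMF at 0 is:
P(X = 0) = λ^0 e^(-λ) / 0! = e^(-λ)

Given P(X = 0) = 0.07065:
e^(-λ) = 0.07065
-λ = ln(0.07065)
λ = -ln(0.07065) = 2.6500

Verification: e^(-2.6500) = 0.07065 ✓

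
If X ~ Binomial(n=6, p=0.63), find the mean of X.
3.7800

We have X ~ Binomial(n=6, p=0.63).

For a Binomial distribution with n=6, p=0.63:
E[X] = 3.7800

This is the expected (average) value of X.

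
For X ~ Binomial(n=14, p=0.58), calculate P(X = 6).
0.110692

We have X ~ Binomial(n=14, p=0.58).

For a Binomial distribution, the PMF gives us the probability of each outcome.

Using the PMF formula:
P(X = 6) = 0.110692

Rounded to 4 decimal places: 0.1107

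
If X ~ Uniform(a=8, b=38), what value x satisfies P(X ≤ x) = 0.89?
34.7000

We have X ~ Uniform(a=8, b=38).

We want to find x such that P(X ≤ x) = 0.89.

This is the 89th percentile, which means 89% of values fall below this point.

Using the inverse CDF (quantile function):
x = F⁻¹(0.89) = 34.7000

Verification: P(X ≤ 34.7000) = 0.89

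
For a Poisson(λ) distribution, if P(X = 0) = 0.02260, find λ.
λ = 3.7898

For a Poisson(λ) distribution, the PMF at 0 is:
P(X = 0) = λ^0 e^(-λ) / 0! = e^(-λ)

Given P(X = 0) = 0.02260:
e^(-λ) = 0.02260
-λ = ln(0.02260)
λ = -ln(0.02260) = 3.7898

Verification: e^(-3.7898) = 0.02260 ✓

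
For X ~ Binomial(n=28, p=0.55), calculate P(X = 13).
0.099143

We have X ~ Binomial(n=28, p=0.55).

For a Binomial distribution, the PMF gives us the probability of each outcome.

Using the PMF formula:
P(X = 13) = 0.099143

Rounded to 4 decimal places: 0.0991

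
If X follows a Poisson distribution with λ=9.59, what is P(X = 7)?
0.101255

We have X ~ Poisson(λ=9.59).

For a Poisson distribution, the PMF gives us the probability of each outcome.

Using the PMF formula:
P(X = 7) = 0.101255

Rounded to 4 decimal places: 0.1013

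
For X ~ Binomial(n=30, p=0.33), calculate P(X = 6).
0.051345

We have X ~ Binomial(n=30, p=0.33).

For a Binomial distribution, the PMF gives us the probability of each outcome.

Using the PMF formula:
P(X = 6) = 0.051345

Rounded to 4 decimal places: 0.0513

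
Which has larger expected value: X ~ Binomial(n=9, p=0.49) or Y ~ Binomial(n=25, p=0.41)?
Y has larger mean (10.2500 > 4.4100)

Compute the expected value for each distribution:

X ~ Binomial(n=9, p=0.49):
E[X] = 4.4100

Y ~ Binomial(n=25, p=0.41):
E[Y] = 10.2500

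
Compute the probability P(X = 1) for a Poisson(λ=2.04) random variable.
0.265259

We have X ~ Poisson(λ=2.04).

For a Poisson distribution, the PMF gives us the probability of each outcome.

Using the PMF formula:
P(X = 1) = 0.265259

Rounded to 4 decimal places: 0.2653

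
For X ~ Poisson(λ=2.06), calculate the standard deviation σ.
1.4353

We have X ~ Poisson(λ=2.06).

For a Poisson distribution with λ=2.06:
σ = √Var(X) = 1.4353

The standard deviation is the square root of the variance.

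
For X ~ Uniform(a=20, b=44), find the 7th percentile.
21.6800

We have X ~ Uniform(a=20, b=44).

We want to find x such that P(X ≤ x) = 0.07.

This is the 7th percentile, which means 7% of values fall below this point.

Using the inverse CDF (quantile function):
x = F⁻¹(0.07) = 21.6800

Verification: P(X ≤ 21.6800) = 0.07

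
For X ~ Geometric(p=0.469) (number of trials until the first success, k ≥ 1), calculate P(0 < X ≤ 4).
0.920498

We have X ~ Geometric(p=0.469) (number of trials until the first success, k ≥ 1).

To find P(0 < X ≤ 4), we use:
P(0 < X ≤ 4) = P(X ≤ 4) - P(X ≤ 0)
                 = F(4) - F(0)
                 = 0.920498 - 0.000000
                 = 0.920498

So there's approximately a 92.0% chance that X falls in this range.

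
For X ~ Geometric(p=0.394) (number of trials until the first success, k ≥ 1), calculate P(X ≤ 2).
0.632764

We have X ~ Geometric(p=0.394) (number of trials until the first success, k ≥ 1).

The CDF gives us P(X ≤ k).

Using the CDF:
P(X ≤ 2) = 0.632764

This means there's approximately a 63.3% chance that X is at most 2.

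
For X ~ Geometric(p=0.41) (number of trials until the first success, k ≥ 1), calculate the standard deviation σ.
1.8735

We have X ~ Geometric(p=0.41) (number of trials until the first success, k ≥ 1).

For a Geometric distribution with p=0.41 (number of trials until the first success, k ≥ 1):
σ = √Var(X) = 1.8735

The standard deviation is the square root of the variance.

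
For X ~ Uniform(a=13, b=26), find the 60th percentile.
20.8000

We have X ~ Uniform(a=13, b=26).

We want to find x such that P(X ≤ x) = 0.6.

This is the 60th percentile, which means 60% of values fall below this point.

Using the inverse CDF (quantile function):
x = F⁻¹(0.6) = 20.8000

Verification: P(X ≤ 20.8000) = 0.6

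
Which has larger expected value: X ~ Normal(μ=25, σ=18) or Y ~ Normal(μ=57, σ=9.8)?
Y has larger mean (57.0000 > 25.0000)

Compute the expected value for each distribution:

X ~ Normal(μ=25, σ=18):
E[X] = 25.0000

Y ~ Normal(μ=57, σ=9.8):
E[Y] = 57.0000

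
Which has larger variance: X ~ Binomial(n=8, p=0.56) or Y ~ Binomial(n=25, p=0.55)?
Y has larger variance (6.1875 > 1.9712)

Compute the variance for each distribution:

X ~ Binomial(n=8, p=0.56):
Var(X) = 1.9712

Y ~ Binomial(n=25, p=0.55):
Var(Y) = 6.1875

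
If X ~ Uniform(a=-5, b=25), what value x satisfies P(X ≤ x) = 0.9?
22.0000

We have X ~ Uniform(a=-5, b=25).

We want to find x such that P(X ≤ x) = 0.9.

This is the 90th percentile, which means 90% of values fall below this point.

Using the inverse CDF (quantile function):
x = F⁻¹(0.9) = 22.0000

Verification: P(X ≤ 22.0000) = 0.9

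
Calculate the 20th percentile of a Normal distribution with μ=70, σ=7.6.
63.6037

We have X ~ Normal(μ=70, σ=7.6).

We want to find x such that P(X ≤ x) = 0.2.

This is the 20th percentile, which means 20% of values fall below this point.

Using the inverse CDF (quantile function):
x = F⁻¹(0.2) = 63.6037

Verification: P(X ≤ 63.6037) = 0.2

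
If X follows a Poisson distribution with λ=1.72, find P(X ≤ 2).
0.751935

We have X ~ Poisson(λ=1.72).

The CDF gives us P(X ≤ k).

Using the CDF:
P(X ≤ 2) = 0.751935

This means there's approximately a 75.2% chance that X is at most 2.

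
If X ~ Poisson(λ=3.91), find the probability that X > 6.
0.101509

We have X ~ Poisson(λ=3.91).

P(X > 6) = 1 - P(X ≤ 6)
                = 1 - F(6)
                = 1 - 0.898491
                = 0.101509

So there's approximately a 10.2% chance that X exceeds 6.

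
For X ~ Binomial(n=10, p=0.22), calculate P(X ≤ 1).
0.318469

We have X ~ Binomial(n=10, p=0.22).

The CDF gives us P(X ≤ k).

Using the CDF:
P(X ≤ 1) = 0.318469

This means there's approximately a 31.8% chance that X is at most 1.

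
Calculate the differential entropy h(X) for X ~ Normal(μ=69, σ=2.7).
2.4122 nats

We have X ~ Normal(μ=69, σ=2.7).

The differential entropy measures the uncertainty or information content of the distribution.

For a Normal distribution with μ=69, σ=2.7:
h(X) = 2.4122 nats

(In bits, this would be 3.4801 bits.)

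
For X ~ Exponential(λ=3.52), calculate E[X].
0.2841

We have X ~ Exponential(λ=3.52).

For an Exponential distribution with λ=3.52:
E[X] = 0.2841

This is the expected (average) value of X.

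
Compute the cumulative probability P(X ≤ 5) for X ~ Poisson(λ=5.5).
0.528919

We have X ~ Poisson(λ=5.5).

The CDF gives us P(X ≤ k).

Using the CDF:
P(X ≤ 5) = 0.528919

This means there's approximately a 52.9% chance that X is at most 5.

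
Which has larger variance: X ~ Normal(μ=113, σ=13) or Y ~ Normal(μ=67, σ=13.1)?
Y has larger variance (171.6100 > 169.0000)

Compute the variance for each distribution:

X ~ Normal(μ=113, σ=13):
Var(X) = 169.0000

Y ~ Normal(μ=67, σ=13.1):
Var(Y) = 171.6100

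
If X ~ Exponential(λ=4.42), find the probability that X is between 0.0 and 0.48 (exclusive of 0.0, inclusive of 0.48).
0.880160

We have X ~ Exponential(λ=4.42).

To find P(0.0 < X ≤ 0.48), we use:
P(0.0 < X ≤ 0.48) = P(X ≤ 0.48) - P(X ≤ 0.0)
                 = F(0.48) - F(0.0)
                 = 0.880160 - 0.000000
                 = 0.880160

So there's approximately a 88.0% chance that X falls in this range.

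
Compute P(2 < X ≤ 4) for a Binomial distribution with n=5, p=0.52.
0.499440

We have X ~ Binomial(n=5, p=0.52).

To find P(2 < X ≤ 4), we use:
P(2 < X ≤ 4) = P(X ≤ 4) - P(X ≤ 2)
                 = F(4) - F(2)
                 = 0.961980 - 0.462540
                 = 0.499440

So there's approximately a 49.9% chance that X falls in this range.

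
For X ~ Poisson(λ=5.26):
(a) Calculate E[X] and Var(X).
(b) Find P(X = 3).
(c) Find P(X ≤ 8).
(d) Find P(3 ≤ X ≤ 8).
(a) E[X] = 5.2600, Var(X) = 5.2600
(b) P(X = 3) = 0.126013
(c) P(X ≤ 8) = 0.913605
(d) P(3 ≤ X ≤ 8) = 0.809212

We have X ~ Poisson(λ=5.26).

(a) Moments:
E[X] = 5.2600
Var(X) = 5.2600
σ = √Var(X) = 2.2935

(b) Point probability using PMF:
P(X = 3) = 0.126013

(c) Cumulative probability using CDF:
P(X ≤ 8) = F(8) = 0.913605

(d) Range probability:
P(3 ≤ X ≤ 8) = P(X ≤ 8) - P(X ≤ 2)
                   = F(8) - F(2)
                   = 0.913605 - 0.104393
                   = 0.809212

This means approximately 80.9% of outcomes fall in the interval [3, 8].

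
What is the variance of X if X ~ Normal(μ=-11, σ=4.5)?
20.2500

We have X ~ Normal(μ=-11, σ=4.5).

For a Normal distribution with μ=-11, σ=4.5:
Var(X) = 20.2500

The variance measures the spread of the distribution around the mean.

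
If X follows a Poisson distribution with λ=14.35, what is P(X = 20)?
0.033021

We have X ~ Poisson(λ=14.35).

For a Poisson distribution, the PMF gives us the probability of each outcome.

Using the PMF formula:
P(X = 20) = 0.033021

Rounded to 4 decimal places: 0.0330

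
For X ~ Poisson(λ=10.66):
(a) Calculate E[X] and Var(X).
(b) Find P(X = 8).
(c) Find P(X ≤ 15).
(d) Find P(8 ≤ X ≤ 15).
(a) E[X] = 10.6600, Var(X) = 10.6600
(b) P(X = 8) = 0.097042
(c) P(X ≤ 15) = 0.924419
(d) P(8 ≤ X ≤ 15) = 0.757884

We have X ~ Poisson(λ=10.66).

(a) Moments:
E[X] = 10.6600
Var(X) = 10.6600
σ = √Var(X) = 3.2650

(b) Point probability using PMF:
P(X = 8) = 0.097042

(c) Cumulative probability using CDF:
P(X ≤ 15) = F(15) = 0.924419

(d) Range probability:
P(8 ≤ X ≤ 15) = P(X ≤ 15) - P(X ≤ 7)
                   = F(15) - F(7)
                   = 0.924419 - 0.166536
                   = 0.757884

This means approximately 75.8% of outcomes fall in the interval [8, 15].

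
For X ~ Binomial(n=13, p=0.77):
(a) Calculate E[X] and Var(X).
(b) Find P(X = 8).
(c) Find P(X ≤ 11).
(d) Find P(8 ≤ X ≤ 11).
(a) E[X] = 10.0100, Var(X) = 2.3023
(b) P(X = 8) = 0.102363
(c) P(X ≤ 11) = 0.836666
(d) P(8 ≤ X ≤ 11) = 0.780481

We have X ~ Binomial(n=13, p=0.77).

(a) Moments:
E[X] = 10.0100
Var(X) = 2.3023
σ = √Var(X) = 1.5173

(b) Point probability using PMF:
P(X = 8) = 0.102363

(c) Cumulative probability using CDF:
P(X ≤ 11) = F(11) = 0.836666

(d) Range probability:
P(8 ≤ X ≤ 11) = P(X ≤ 11) - P(X ≤ 7)
                   = F(11) - F(7)
                   = 0.836666 - 0.056185
                   = 0.780481

This means approximately 78.0% of outcomes fall in the interval [8, 11].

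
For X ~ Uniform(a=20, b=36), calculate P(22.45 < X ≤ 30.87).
0.526250

We have X ~ Uniform(a=20, b=36).

To find P(22.45 < X ≤ 30.87), we use:
P(22.45 < X ≤ 30.87) = P(X ≤ 30.87) - P(X ≤ 22.45)
                 = F(30.87) - F(22.45)
                 = 0.679375 - 0.153125
                 = 0.526250

So there's approximately a 52.6% chance that X falls in this range.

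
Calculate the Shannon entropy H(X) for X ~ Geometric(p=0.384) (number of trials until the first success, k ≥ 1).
1.7343 nats

We have X ~ Geometric(p=0.384) (number of trials until the first success, k ≥ 1).

The Shannon entropy measures the uncertainty or information content of the distribution.

For a Geometric distribution with p=0.384 (number of trials until the first success, k ≥ 1):
H(X) = 1.7343 nats

(In bits, this would be 2.5021 bits.)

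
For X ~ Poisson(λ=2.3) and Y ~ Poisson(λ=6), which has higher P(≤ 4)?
X has higher probability (P(X ≤ 4) = 0.9162 > P(Y ≤ 4) = 0.2851)

Compute P(≤ 4) for each distribution:

X ~ Poisson(λ=2.3):
P(X ≤ 4) = 0.9162

Y ~ Poisson(λ=6):
P(Y ≤ 4) = 0.2851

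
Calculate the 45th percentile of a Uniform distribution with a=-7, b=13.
2.0000

We have X ~ Uniform(a=-7, b=13).

We want to find x such that P(X ≤ x) = 0.45.

This is the 45th percentile, which means 45% of values fall below this point.

Using the inverse CDF (quantile function):
x = F⁻¹(0.45) = 2.0000

Verification: P(X ≤ 2.0000) = 0.45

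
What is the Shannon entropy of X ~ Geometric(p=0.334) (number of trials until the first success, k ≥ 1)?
1.9071 nats

We have X ~ Geometric(p=0.334) (number of trials until the first success, k ≥ 1).

The Shannon entropy measures the uncertainty or information content of the distribution.

For a Geometric distribution with p=0.334 (number of trials until the first success, k ≥ 1):
H(X) = 1.9071 nats

(In bits, this would be 2.7514 bits.)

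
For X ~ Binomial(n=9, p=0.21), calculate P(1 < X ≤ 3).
0.493985

We have X ~ Binomial(n=9, p=0.21).

To find P(1 < X ≤ 3), we use:
P(1 < X ≤ 3) = P(X ≤ 3) - P(X ≤ 1)
                 = F(3) - F(1)
                 = 0.900570 - 0.406585
                 = 0.493985

So there's approximately a 49.4% chance that X falls in this range.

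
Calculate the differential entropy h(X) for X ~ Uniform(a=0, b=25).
3.2189 nats

We have X ~ Uniform(a=0, b=25).

The differential entropy measures the uncertainty or information content of the distribution.

For a Uniform distribution with a=0, b=25:
h(X) = 3.2189 nats

(In bits, this would be 4.6439 bits.)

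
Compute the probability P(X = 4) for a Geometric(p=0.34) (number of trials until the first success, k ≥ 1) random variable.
0.097749

We have X ~ Geometric(p=0.34) (number of trials until the first success, k ≥ 1).

For a Geometric distribution, the PMF gives us the probability of each outcome.

Using the PMF formula:
P(X = 4) = 0.097749

Rounded to 4 decimal places: 0.0977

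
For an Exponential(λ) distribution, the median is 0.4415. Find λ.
λ = 1.5700

For X ~ Exponential(λ), the CDF is F(x) = 1 - e^(-λx).
The median m satisfies F(m) = 0.5:
1 - e^(-λm) = 0.5
e^(-λm) = 0.5
λm = ln(2)
m = ln(2) / λ

Given m = 0.4415:
λ = ln(2) / 0.4415 = 0.693147 / 0.4415 = 1.5700

Verification: ln(2) / 1.5700 = 0.4415 ✓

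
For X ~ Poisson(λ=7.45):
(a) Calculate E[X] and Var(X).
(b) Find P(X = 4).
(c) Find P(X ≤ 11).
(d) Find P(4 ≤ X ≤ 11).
(a) E[X] = 7.4500, Var(X) = 7.4500
(b) P(X = 4) = 0.074631
(c) P(X ≤ 11) = 0.923651
(d) P(4 ≤ X ≤ 11) = 0.862531

We have X ~ Poisson(λ=7.45).

(a) Moments:
E[X] = 7.4500
Var(X) = 7.4500
σ = √Var(X) = 2.7295

(b) Point probability using PMF:
P(X = 4) = 0.074631

(c) Cumulative probability using CDF:
P(X ≤ 11) = F(11) = 0.923651

(d) Range probability:
P(4 ≤ X ≤ 11) = P(X ≤ 11) - P(X ≤ 3)
                   = F(11) - F(3)
                   = 0.923651 - 0.061119
                   = 0.862531

This means approximately 86.3% of outcomes fall in the interval [4, 11].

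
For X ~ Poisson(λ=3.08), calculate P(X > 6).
0.037704

We have X ~ Poisson(λ=3.08).

P(X > 6) = 1 - P(X ≤ 6)
                = 1 - F(6)
                = 1 - 0.962296
                = 0.037704

So there's approximately a 3.8% chance that X exceeds 6.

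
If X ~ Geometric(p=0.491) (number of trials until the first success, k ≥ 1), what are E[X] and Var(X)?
E[X] = 2.0367, Var(X) = 2.1113

We have X ~ Geometric(p=0.491) (number of trials until the first success, k ≥ 1).

For a Geometric distribution with p=0.491 (number of trials until the first success, k ≥ 1):

Expected value:
E[X] = 2.0367

Variance:
Var(X) = 2.1113

Standard deviation:
σ = √Var(X) = 1.4530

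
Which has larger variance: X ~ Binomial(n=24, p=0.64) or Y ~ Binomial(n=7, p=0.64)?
X has larger variance (5.5296 > 1.6128)

Compute the variance for each distribution:

X ~ Binomial(n=24, p=0.64):
Var(X) = 5.5296

Y ~ Binomial(n=7, p=0.64):
Var(Y) = 1.6128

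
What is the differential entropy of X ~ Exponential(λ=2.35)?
0.1456 nats

We have X ~ Exponential(λ=2.35).

The differential entropy measures the uncertainty or information content of the distribution.

For an Exponential distribution with λ=2.35:
h(X) = 0.1456 nats

(In bits, this would be 0.2100 bits.)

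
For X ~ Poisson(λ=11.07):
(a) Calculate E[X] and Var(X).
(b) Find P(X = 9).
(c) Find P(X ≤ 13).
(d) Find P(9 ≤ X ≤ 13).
(a) E[X] = 11.0700, Var(X) = 11.0700
(b) P(X = 9) = 0.107134
(c) P(X ≤ 13) = 0.774769
(d) P(9 ≤ X ≤ 13) = 0.548940

We have X ~ Poisson(λ=11.07).

(a) Moments:
E[X] = 11.0700
Var(X) = 11.0700
σ = √Var(X) = 3.3272

(b) Point probability using PMF:
P(X = 9) = 0.107134

(c) Cumulative probability using CDF:
P(X ≤ 13) = F(13) = 0.774769

(d) Range probability:
P(9 ≤ X ≤ 13) = P(X ≤ 13) - P(X ≤ 8)
                   = F(13) - F(8)
                   = 0.774769 - 0.225829
                   = 0.548940

This means approximately 54.9% of outcomes fall in the interval [9, 13].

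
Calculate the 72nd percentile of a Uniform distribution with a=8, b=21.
17.3600

We have X ~ Uniform(a=8, b=21).

We want to find x such that P(X ≤ x) = 0.72.

This is the 72nd percentile, which means 72% of values fall below this point.

Using the inverse CDF (quantile function):
x = F⁻¹(0.72) = 17.3600

Verification: P(X ≤ 17.3600) = 0.72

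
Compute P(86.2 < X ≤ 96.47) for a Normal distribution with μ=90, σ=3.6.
0.818264

We have X ~ Normal(μ=90, σ=3.6).

To find P(86.2 < X ≤ 96.47), we use:
P(86.2 < X ≤ 96.47) = P(X ≤ 96.47) - P(X ≤ 86.2)
                 = F(96.47) - F(86.2)
                 = 0.963850 - 0.145586
                 = 0.818264

So there's approximately a 81.8% chance that X falls in this range.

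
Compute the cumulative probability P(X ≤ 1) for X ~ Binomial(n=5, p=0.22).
0.695883

We have X ~ Binomial(n=5, p=0.22).

The CDF gives us P(X ≤ k).

Using the CDF:
P(X ≤ 1) = 0.695883

This means there's approximately a 69.6% chance that X is at most 1.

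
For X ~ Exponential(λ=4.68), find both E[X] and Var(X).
E[X] = 0.2137, Var(X) = 0.0457

We have X ~ Exponential(λ=4.68).

For an Exponential distribution with λ=4.68:

Expected value:
E[X] = 0.2137

Variance:
Var(X) = 0.0457

Standard deviation:
σ = √Var(X) = 0.2137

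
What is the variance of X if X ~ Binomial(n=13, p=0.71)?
2.6767

We have X ~ Binomial(n=13, p=0.71).

For a Binomial distribution with n=13, p=0.71:
Var(X) = 2.6767

The variance measures the spread of the distribution around the mean.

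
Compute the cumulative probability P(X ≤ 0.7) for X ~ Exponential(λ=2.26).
0.794436

We have X ~ Exponential(λ=2.26).

The CDF gives us P(X ≤ k).

Using the CDF:
P(X ≤ 0.7) = 0.794436

This means there's approximately a 79.4% chance that X is at most 0.7.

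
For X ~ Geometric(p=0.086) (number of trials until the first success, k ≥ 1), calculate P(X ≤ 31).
0.938435

We have X ~ Geometric(p=0.086) (number of trials until the first success, k ≥ 1).

The CDF gives us P(X ≤ k).

Using the CDF:
P(X ≤ 31) = 0.938435

This means there's approximately a 93.8% chance that X is at most 31.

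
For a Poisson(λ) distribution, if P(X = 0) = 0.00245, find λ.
λ = 6.0117

For a Poisson(λ) distribution, the PMF at 0 is:
P(X = 0) = λ^0 e^(-λ) / 0! = e^(-λ)

Given P(X = 0) = 0.00245:
e^(-λ) = 0.00245
-λ = ln(0.00245)
λ = -ln(0.00245) = 6.0117

Verification: e^(-6.0117) = 0.00245 ✓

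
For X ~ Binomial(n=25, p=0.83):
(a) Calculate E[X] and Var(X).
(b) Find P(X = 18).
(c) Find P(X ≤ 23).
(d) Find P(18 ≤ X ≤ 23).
(a) E[X] = 20.7500, Var(X) = 3.5275
(b) P(X = 18) = 0.068932
(c) P(X ≤ 23) = 0.941959
(d) P(18 ≤ X ≤ 23) = 0.892414

We have X ~ Binomial(n=25, p=0.83).

(a) Moments:
E[X] = 20.7500
Var(X) = 3.5275
σ = √Var(X) = 1.8782

(b) Point probability using PMF:
P(X = 18) = 0.068932

(c) Cumulative probability using CDF:
P(X ≤ 23) = F(23) = 0.941959

(d) Range probability:
P(18 ≤ X ≤ 23) = P(X ≤ 23) - P(X ≤ 17)
                   = F(23) - F(17)
                   = 0.941959 - 0.049545
                   = 0.892414

This means approximately 89.2% of outcomes fall in the interval [18, 23].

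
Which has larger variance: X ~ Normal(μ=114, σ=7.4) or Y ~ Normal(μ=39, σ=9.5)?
Y has larger variance (90.2500 > 54.7600)

Compute the variance for each distribution:

X ~ Normal(μ=114, σ=7.4):
Var(X) = 54.7600

Y ~ Normal(μ=39, σ=9.5):
Var(Y) = 90.2500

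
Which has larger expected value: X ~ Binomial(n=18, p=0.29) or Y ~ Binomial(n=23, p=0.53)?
Y has larger mean (12.1900 > 5.2200)

Compute the expected value for each distribution:

X ~ Binomial(n=18, p=0.29):
E[X] = 5.2200

Y ~ Binomial(n=23, p=0.53):
E[Y] = 12.1900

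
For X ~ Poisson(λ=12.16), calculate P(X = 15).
0.075246

We have X ~ Poisson(λ=12.16).

For a Poisson distribution, the PMF gives us the probability of each outcome.

Using the PMF formula:
P(X = 15) = 0.075246

Rounded to 4 decimal places: 0.0752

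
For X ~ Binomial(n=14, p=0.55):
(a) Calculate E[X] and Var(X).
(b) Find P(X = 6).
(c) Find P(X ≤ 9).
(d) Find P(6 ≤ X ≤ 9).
(a) E[X] = 7.7000, Var(X) = 3.4650
(b) P(X = 6) = 0.139776
(c) P(X ≤ 9) = 0.832814
(d) P(6 ≤ X ≤ 9) = 0.713952

We have X ~ Binomial(n=14, p=0.55).

(a) Moments:
E[X] = 7.7000
Var(X) = 3.4650
σ = √Var(X) = 1.8615

(b) Point probability using PMF:
P(X = 6) = 0.139776

(c) Cumulative probability using CDF:
P(X ≤ 9) = F(9) = 0.832814

(d) Range probability:
P(6 ≤ X ≤ 9) = P(X ≤ 9) - P(X ≤ 5)
                   = F(9) - F(5)
                   = 0.832814 - 0.118861
                   = 0.713952

This means approximately 71.4% of outcomes fall in the interval [6, 9].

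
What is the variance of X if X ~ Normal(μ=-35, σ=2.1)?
4.4100

We have X ~ Normal(μ=-35, σ=2.1).

For a Normal distribution with μ=-35, σ=2.1:
Var(X) = 4.4100

The variance measures the spread of the distribution around the mean.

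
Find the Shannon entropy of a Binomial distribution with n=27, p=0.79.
2.1613 nats

We have X ~ Binomial(n=27, p=0.79).

The Shannon entropy measures the uncertainty or information content of the distribution.

For a Binomial distribution with n=27, p=0.79:
H(X) = 2.1613 nats

(In bits, this would be 3.1181 bits.)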